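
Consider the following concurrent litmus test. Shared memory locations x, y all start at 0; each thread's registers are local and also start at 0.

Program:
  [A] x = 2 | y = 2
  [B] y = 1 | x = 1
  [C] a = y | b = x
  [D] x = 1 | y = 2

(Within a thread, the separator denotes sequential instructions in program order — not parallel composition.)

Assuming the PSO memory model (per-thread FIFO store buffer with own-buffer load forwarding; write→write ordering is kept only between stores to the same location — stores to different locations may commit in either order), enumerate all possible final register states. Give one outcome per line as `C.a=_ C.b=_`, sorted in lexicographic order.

C.a=0 C.b=0
C.a=0 C.b=1
C.a=0 C.b=2
C.a=1 C.b=0
C.a=1 C.b=1
C.a=1 C.b=2
C.a=2 C.b=0
C.a=2 C.b=1
C.a=2 C.b=2

outcome vector order: (C.a,C.b)
|PSO outcomes| = 9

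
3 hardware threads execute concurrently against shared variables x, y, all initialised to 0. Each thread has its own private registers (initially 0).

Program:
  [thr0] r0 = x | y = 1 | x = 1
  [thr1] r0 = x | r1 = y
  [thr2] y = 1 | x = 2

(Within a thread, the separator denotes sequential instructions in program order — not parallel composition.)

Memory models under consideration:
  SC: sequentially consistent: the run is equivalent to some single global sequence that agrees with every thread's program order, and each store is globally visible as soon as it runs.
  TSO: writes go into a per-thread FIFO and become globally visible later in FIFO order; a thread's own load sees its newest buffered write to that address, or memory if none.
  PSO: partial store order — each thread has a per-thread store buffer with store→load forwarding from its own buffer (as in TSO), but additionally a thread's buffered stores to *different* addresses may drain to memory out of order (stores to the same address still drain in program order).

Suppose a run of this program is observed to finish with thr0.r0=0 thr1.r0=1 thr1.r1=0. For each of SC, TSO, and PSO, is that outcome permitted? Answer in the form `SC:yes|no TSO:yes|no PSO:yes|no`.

SC:no TSO:no PSO:yes

outcome vector order: (thr0.r0,thr1.r0,thr1.r1)
SC (8): 000, 001, 011, 021, 200, 201, 211, 221
TSO (8): 000, 001, 011, 021, 200, 201, 211, 221
PSO (12): 000, 001, 010, 011, 020, 021, 200, 201, 210, 211, 220, 221
target 010 ∈ {PSO}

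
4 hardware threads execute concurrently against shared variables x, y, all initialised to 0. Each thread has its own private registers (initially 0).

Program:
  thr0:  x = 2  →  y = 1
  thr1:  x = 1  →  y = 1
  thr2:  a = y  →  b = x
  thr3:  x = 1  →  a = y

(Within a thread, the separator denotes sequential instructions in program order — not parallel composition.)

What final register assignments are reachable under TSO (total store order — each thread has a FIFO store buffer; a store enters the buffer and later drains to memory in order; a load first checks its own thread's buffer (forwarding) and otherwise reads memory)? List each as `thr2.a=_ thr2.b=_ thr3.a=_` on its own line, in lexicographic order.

outcome vector order: (thr2.a,thr2.b,thr3.a)
|TSO outcomes| = 10

thr2.a=0 thr2.b=0 thr3.a=0
thr2.a=0 thr2.b=0 thr3.a=1
thr2.a=0 thr2.b=1 thr3.a=0
thr2.a=0 thr2.b=1 thr3.a=1
thr2.a=0 thr2.b=2 thr3.a=0
thr2.a=0 thr2.b=2 thr3.a=1
thr2.a=1 thr2.b=1 thr3.a=0
thr2.a=1 thr2.b=1 thr3.a=1
thr2.a=1 thr2.b=2 thr3.a=0
thr2.a=1 thr2.b=2 thr3.a=1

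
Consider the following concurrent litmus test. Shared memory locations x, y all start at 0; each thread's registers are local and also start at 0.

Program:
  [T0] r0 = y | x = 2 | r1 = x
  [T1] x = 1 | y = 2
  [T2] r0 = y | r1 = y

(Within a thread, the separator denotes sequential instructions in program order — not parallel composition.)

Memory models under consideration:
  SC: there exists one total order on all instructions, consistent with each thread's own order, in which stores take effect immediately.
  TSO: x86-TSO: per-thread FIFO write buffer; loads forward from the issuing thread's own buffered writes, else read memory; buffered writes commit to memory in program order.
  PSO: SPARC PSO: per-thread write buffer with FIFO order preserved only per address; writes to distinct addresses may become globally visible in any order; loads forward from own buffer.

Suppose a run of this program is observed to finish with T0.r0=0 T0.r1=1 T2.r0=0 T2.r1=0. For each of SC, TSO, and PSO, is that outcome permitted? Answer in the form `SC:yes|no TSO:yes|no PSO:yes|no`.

SC:yes TSO:yes PSO:yes

outcome vector order: (T0.r0,T0.r1,T2.r0,T2.r1)
SC: 9 outcomes — {0/1/0/0, 0/1/0/2, 0/1/2/2, 0/2/0/0, 0/2/0/2, 0/2/2/2, 2/2/0/0, 2/2/0/2, 2/2/2/2}
TSO: 9 outcomes — {0/1/0/0, 0/1/0/2, 0/1/2/2, 0/2/0/0, 0/2/0/2, 0/2/2/2, 2/2/0/0, 2/2/0/2, 2/2/2/2}
PSO: 12 outcomes — {0/1/0/0, 0/1/0/2, 0/1/2/2, 0/2/0/0, 0/2/0/2, 0/2/2/2, 2/1/0/0, 2/1/0/2, 2/1/2/2, 2/2/0/0, 2/2/0/2, 2/2/2/2}
target 0/1/0/0 ∈ {SC,TSO,PSO}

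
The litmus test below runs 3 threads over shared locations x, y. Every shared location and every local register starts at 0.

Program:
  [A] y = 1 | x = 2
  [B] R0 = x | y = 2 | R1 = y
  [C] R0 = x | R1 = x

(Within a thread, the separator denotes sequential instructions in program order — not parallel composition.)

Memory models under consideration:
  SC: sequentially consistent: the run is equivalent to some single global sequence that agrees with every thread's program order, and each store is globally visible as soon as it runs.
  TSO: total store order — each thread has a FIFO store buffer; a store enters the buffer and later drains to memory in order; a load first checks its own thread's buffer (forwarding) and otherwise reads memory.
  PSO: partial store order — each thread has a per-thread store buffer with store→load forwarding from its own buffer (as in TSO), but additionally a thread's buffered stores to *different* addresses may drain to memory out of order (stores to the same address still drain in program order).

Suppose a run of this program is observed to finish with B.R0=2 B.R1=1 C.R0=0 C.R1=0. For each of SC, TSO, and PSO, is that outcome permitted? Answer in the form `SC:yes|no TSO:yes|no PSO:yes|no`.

SC:no TSO:no PSO:yes

outcome vector order: (B.R0,B.R1,C.R0,C.R1)
SC: 9 outcomes — {0/1/0/0 0/1/0/2 0/1/2/2 0/2/0/0 0/2/0/2 0/2/2/2 2/2/0/0 2/2/0/2 2/2/2/2}
TSO: 9 outcomes — {0/1/0/0 0/1/0/2 0/1/2/2 0/2/0/0 0/2/0/2 0/2/2/2 2/2/0/0 2/2/0/2 2/2/2/2}
PSO: 12 outcomes — {0/1/0/0 0/1/0/2 0/1/2/2 0/2/0/0 0/2/0/2 0/2/2/2 2/1/0/0 2/1/0/2 2/1/2/2 2/2/0/0 2/2/0/2 2/2/2/2}
target 2/1/0/0 ∈ {PSO}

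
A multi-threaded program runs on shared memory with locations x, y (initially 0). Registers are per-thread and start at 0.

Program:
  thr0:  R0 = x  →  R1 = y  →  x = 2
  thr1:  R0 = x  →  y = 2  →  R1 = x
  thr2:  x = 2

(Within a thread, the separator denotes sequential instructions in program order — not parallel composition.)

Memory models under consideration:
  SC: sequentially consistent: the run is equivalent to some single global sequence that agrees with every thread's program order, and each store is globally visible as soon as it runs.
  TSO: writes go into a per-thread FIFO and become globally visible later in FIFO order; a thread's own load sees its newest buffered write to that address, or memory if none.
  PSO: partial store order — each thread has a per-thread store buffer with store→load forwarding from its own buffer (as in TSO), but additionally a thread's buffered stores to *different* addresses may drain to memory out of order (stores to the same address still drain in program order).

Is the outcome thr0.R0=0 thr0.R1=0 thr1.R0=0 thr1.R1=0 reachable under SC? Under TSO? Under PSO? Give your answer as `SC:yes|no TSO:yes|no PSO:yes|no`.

outcome vector order: (thr0.R0,thr0.R1,thr1.R0,thr1.R1)
[SC] allowed = {(0,0,0,0), (0,0,0,2), (0,0,2,2), (0,2,0,0), (0,2,0,2), (0,2,2,2), (2,0,0,2), (2,0,2,2), (2,2,0,0), (2,2,0,2), (2,2,2,2)}
[TSO] allowed = {(0,0,0,0), (0,0,0,2), (0,0,2,2), (0,2,0,0), (0,2,0,2), (0,2,2,2), (2,0,0,0), (2,0,0,2), (2,0,2,2), (2,2,0,0), (2,2,0,2), (2,2,2,2)}
[PSO] allowed = {(0,0,0,0), (0,0,0,2), (0,0,2,2), (0,2,0,0), (0,2,0,2), (0,2,2,2), (2,0,0,0), (2,0,0,2), (2,0,2,2), (2,2,0,0), (2,2,0,2), (2,2,2,2)}
target (0,0,0,0) ∈ {SC,TSO,PSO}

SC:yes TSO:yes PSO:yes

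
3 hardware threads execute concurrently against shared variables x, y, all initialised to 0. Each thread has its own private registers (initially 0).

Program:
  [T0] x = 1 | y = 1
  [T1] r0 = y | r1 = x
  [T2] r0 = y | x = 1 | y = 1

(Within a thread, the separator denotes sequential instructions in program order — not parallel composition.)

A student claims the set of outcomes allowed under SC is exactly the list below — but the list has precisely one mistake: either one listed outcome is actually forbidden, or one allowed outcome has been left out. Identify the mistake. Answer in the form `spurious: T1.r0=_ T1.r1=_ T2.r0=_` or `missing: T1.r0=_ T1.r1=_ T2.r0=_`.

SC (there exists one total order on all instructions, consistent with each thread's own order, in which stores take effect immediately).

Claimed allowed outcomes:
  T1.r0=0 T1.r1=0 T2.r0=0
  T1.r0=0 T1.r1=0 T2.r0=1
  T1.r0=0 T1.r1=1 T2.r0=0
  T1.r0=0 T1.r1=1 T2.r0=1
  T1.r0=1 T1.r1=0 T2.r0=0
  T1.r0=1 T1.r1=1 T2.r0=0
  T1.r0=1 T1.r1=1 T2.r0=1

outcome vector order: (T1.r0,T1.r1,T2.r0)
SC (6): 0/0/0; 0/0/1; 0/1/0; 0/1/1; 1/1/0; 1/1/1
claimed∖SC = {1/0/0}

spurious: T1.r0=1 T1.r1=0 T2.r0=0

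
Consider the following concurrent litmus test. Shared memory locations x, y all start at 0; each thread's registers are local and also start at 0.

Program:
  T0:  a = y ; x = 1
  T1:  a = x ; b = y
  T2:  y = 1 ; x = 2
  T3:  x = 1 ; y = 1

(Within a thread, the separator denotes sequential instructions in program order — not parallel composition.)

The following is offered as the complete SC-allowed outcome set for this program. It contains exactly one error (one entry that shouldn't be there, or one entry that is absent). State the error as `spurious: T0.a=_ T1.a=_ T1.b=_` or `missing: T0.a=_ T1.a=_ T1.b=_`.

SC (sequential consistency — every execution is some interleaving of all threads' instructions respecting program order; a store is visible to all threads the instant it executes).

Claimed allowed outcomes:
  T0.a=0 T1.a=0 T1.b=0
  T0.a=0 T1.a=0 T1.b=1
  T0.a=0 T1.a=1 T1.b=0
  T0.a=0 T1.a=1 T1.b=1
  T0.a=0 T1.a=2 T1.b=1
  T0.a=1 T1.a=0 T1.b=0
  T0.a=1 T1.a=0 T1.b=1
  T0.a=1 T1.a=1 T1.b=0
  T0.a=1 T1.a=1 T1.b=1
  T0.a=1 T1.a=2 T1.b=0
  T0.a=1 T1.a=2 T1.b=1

spurious: T0.a=1 T1.a=2 T1.b=0

outcome vector order: (T0.a,T1.a,T1.b)
[SC] allowed = {0/0/0 0/0/1 0/1/0 0/1/1 0/2/1 1/0/0 1/0/1 1/1/0 1/1/1 1/2/1}
claimed∖SC = {1/2/0}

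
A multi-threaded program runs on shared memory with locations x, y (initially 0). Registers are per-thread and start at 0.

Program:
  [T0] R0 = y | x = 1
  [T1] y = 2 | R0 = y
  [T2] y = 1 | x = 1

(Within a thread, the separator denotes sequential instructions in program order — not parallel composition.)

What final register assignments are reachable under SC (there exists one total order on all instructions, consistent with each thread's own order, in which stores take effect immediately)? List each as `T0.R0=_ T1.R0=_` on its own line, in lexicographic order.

outcome vector order: (T0.R0,T1.R0)
|SC outcomes| = 6

T0.R0=0 T1.R0=1
T0.R0=0 T1.R0=2
T0.R0=1 T1.R0=1
T0.R0=1 T1.R0=2
T0.R0=2 T1.R0=1
T0.R0=2 T1.R0=2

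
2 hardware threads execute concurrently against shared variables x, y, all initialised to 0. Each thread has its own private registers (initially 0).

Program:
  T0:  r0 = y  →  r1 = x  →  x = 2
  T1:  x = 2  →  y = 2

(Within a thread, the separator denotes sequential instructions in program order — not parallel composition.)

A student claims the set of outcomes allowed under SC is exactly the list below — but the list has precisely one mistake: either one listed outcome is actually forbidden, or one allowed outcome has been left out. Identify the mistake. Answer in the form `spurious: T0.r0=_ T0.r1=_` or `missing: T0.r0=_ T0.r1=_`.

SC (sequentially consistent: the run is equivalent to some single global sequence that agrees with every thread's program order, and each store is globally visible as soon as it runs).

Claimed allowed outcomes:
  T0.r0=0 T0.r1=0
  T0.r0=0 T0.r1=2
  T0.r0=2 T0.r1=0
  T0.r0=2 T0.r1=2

outcome vector order: (T0.r0,T0.r1)
SC: 3 outcomes — {(0,0); (0,2); (2,2)}
claimed∖SC = {(2,0)}

spurious: T0.r0=2 T0.r1=0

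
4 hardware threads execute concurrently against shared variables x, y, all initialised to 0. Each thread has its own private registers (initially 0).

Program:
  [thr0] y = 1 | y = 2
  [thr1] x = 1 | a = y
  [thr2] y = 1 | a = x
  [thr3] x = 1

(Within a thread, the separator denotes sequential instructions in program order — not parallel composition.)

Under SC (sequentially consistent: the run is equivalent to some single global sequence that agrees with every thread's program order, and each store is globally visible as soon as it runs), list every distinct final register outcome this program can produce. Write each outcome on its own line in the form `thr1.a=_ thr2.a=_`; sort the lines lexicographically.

outcome vector order: (thr1.a,thr2.a)
|SC outcomes| = 5

thr1.a=0 thr2.a=1
thr1.a=1 thr2.a=0
thr1.a=1 thr2.a=1
thr1.a=2 thr2.a=0
thr1.a=2 thr2.a=1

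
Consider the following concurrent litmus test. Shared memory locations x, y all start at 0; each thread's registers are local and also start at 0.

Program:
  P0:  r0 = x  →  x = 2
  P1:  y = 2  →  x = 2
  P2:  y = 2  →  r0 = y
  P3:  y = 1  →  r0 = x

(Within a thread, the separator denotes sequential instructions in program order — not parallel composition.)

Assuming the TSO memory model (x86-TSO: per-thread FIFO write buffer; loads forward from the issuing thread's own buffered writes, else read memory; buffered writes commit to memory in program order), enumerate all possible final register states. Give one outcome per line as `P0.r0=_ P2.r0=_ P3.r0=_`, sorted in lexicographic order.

P0.r0=0 P2.r0=1 P3.r0=0
P0.r0=0 P2.r0=1 P3.r0=2
P0.r0=0 P2.r0=2 P3.r0=0
P0.r0=0 P2.r0=2 P3.r0=2
P0.r0=2 P2.r0=1 P3.r0=0
P0.r0=2 P2.r0=1 P3.r0=2
P0.r0=2 P2.r0=2 P3.r0=0
P0.r0=2 P2.r0=2 P3.r0=2

outcome vector order: (P0.r0,P2.r0,P3.r0)
|TSO outcomes| = 8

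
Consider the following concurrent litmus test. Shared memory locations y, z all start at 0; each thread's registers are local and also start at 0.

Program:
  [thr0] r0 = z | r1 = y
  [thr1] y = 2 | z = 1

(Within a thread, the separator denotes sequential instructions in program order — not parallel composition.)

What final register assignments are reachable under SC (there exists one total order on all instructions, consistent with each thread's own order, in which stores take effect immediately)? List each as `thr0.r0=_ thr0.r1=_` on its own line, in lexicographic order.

outcome vector order: (thr0.r0,thr0.r1)
|SC outcomes| = 3

thr0.r0=0 thr0.r1=0
thr0.r0=0 thr0.r1=2
thr0.r0=1 thr0.r1=2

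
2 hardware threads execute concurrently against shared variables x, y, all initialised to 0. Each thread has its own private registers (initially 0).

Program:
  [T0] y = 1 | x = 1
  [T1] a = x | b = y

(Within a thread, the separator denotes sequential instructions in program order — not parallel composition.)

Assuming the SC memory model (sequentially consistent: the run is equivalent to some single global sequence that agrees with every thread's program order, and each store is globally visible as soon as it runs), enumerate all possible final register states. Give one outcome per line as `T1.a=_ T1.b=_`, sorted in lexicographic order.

outcome vector order: (T1.a,T1.b)
|SC outcomes| = 3

T1.a=0 T1.b=0
T1.a=0 T1.b=1
T1.a=1 T1.b=1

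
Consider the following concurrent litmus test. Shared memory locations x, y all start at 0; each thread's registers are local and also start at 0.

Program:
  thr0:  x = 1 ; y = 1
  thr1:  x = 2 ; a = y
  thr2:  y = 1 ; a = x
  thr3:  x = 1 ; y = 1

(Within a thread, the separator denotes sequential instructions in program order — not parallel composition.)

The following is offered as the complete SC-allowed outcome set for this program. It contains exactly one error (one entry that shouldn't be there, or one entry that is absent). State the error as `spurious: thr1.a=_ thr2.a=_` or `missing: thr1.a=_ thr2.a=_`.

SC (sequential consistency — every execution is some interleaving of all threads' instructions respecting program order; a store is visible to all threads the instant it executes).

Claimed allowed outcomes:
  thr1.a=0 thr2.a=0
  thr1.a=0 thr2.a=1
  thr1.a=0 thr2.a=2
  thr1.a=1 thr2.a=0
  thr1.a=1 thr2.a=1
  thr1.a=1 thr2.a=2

outcome vector order: (thr1.a,thr2.a)
[SC] allowed = {0/1, 0/2, 1/0, 1/1, 1/2}
claimed∖SC = {0/0}

spurious: thr1.a=0 thr2.a=0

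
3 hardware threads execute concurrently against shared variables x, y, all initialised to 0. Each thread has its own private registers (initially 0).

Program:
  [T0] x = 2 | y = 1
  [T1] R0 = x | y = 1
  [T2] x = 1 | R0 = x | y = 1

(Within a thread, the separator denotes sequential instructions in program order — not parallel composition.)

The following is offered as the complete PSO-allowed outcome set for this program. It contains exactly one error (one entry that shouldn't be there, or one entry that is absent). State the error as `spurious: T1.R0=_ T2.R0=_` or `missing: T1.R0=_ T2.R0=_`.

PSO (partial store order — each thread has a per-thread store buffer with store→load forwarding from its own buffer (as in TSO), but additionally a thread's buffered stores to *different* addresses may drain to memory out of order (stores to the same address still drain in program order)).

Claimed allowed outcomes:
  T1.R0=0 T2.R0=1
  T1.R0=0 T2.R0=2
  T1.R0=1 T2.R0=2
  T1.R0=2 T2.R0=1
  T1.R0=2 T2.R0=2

missing: T1.R0=1 T2.R0=1

outcome vector order: (T1.R0,T2.R0)
[PSO] allowed = {<0 1> <0 2> <1 1> <1 2> <2 1> <2 2>}
PSO∖claimed = {<1 1>}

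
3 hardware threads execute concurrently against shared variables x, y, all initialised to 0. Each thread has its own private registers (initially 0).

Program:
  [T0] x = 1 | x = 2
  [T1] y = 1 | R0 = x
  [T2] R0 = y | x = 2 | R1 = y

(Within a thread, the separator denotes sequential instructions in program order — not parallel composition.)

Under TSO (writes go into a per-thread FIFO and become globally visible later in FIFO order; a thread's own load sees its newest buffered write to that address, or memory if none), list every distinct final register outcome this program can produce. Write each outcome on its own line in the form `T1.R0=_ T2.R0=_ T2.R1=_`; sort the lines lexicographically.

T1.R0=0 T2.R0=0 T2.R1=0
T1.R0=0 T2.R0=0 T2.R1=1
T1.R0=0 T2.R0=1 T2.R1=1
T1.R0=1 T2.R0=0 T2.R1=0
T1.R0=1 T2.R0=0 T2.R1=1
T1.R0=1 T2.R0=1 T2.R1=1
T1.R0=2 T2.R0=0 T2.R1=0
T1.R0=2 T2.R0=0 T2.R1=1
T1.R0=2 T2.R0=1 T2.R1=1

outcome vector order: (T1.R0,T2.R0,T2.R1)
|TSO outcomes| = 9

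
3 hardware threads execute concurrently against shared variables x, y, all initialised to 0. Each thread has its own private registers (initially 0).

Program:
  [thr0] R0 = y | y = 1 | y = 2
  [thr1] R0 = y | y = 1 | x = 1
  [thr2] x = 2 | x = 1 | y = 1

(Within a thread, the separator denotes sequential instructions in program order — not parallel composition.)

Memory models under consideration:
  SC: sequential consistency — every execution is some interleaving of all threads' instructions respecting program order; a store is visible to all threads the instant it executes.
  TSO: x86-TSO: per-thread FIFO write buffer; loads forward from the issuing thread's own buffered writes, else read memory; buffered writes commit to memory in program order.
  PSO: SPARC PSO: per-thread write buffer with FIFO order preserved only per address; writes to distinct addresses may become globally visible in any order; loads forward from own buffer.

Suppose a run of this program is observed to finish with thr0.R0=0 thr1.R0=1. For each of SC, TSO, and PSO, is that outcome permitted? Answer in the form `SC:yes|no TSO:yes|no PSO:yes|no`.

SC:yes TSO:yes PSO:yes

outcome vector order: (thr0.R0,thr1.R0)
[SC] allowed = {0/0 0/1 0/2 1/0 1/1 1/2}
[TSO] allowed = {0/0 0/1 0/2 1/0 1/1 1/2}
[PSO] allowed = {0/0 0/1 0/2 1/0 1/1 1/2}
target 0/1 ∈ {SC,TSO,PSO}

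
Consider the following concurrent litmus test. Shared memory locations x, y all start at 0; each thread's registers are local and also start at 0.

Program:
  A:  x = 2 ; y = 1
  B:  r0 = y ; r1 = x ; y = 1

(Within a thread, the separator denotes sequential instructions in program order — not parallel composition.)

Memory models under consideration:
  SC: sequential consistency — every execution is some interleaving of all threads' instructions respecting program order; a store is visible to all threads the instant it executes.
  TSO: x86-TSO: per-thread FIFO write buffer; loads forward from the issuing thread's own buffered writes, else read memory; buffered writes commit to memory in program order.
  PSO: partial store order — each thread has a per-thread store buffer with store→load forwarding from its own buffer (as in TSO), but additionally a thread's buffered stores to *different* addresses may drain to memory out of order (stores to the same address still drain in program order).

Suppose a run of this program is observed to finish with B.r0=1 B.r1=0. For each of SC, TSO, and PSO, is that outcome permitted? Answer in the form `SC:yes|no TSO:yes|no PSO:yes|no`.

outcome vector order: (B.r0,B.r1)
under SC → 0/0, 0/2, 1/2
under TSO → 0/0, 0/2, 1/2
under PSO → 0/0, 0/2, 1/0, 1/2
target 1/0 ∈ {PSO}

SC:no TSO:no PSO:yes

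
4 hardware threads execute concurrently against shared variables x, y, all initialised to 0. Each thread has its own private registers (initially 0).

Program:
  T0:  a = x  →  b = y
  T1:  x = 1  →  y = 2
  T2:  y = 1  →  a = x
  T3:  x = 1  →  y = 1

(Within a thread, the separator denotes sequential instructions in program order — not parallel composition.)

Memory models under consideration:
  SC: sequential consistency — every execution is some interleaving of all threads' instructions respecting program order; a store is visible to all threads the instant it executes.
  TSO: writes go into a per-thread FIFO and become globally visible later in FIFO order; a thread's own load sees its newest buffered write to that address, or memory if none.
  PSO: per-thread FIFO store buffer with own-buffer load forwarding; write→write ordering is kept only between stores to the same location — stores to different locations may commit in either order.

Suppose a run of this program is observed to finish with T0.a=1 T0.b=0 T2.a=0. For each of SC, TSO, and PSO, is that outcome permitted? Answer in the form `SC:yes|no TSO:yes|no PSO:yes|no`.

outcome vector order: (T0.a,T0.b,T2.a)
under SC → 000, 001, 010, 011, 020, 021, 101, 110, 111, 120, 121
under TSO → 000, 001, 010, 011, 020, 021, 100, 101, 110, 111, 120, 121
under PSO → 000, 001, 010, 011, 020, 021, 100, 101, 110, 111, 120, 121
target 100 ∈ {TSO,PSO}

SC:no TSO:yes PSO:yes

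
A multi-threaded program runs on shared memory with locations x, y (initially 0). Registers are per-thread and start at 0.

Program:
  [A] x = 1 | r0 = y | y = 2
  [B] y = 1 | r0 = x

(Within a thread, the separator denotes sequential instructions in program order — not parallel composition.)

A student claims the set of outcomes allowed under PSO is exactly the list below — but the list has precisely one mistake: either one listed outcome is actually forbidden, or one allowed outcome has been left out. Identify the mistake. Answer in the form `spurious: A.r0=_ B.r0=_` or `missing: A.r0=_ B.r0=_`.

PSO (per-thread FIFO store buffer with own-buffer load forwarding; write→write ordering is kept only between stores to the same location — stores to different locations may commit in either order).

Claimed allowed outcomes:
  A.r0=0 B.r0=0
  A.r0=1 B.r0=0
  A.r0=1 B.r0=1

outcome vector order: (A.r0,B.r0)
[PSO] allowed = {0/0; 0/1; 1/0; 1/1}
PSO∖claimed = {0/1}

missing: A.r0=0 B.r0=1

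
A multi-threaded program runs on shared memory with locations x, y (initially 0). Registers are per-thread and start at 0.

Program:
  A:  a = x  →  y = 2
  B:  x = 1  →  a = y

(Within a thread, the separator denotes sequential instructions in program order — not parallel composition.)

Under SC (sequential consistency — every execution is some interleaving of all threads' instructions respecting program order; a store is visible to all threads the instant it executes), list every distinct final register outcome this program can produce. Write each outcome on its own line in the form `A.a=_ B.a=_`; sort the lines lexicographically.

outcome vector order: (A.a,B.a)
|SC outcomes| = 4

A.a=0 B.a=0
A.a=0 B.a=2
A.a=1 B.a=0
A.a=1 B.a=2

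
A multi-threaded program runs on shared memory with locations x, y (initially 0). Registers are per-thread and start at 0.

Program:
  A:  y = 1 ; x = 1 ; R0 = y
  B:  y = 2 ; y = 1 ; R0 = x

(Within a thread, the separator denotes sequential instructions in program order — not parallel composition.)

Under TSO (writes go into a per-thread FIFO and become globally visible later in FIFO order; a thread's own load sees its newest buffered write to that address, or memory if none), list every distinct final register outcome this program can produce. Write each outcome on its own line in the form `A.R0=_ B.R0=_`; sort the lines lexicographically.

outcome vector order: (A.R0,B.R0)
|TSO outcomes| = 4

A.R0=1 B.R0=0
A.R0=1 B.R0=1
A.R0=2 B.R0=0
A.R0=2 B.R0=1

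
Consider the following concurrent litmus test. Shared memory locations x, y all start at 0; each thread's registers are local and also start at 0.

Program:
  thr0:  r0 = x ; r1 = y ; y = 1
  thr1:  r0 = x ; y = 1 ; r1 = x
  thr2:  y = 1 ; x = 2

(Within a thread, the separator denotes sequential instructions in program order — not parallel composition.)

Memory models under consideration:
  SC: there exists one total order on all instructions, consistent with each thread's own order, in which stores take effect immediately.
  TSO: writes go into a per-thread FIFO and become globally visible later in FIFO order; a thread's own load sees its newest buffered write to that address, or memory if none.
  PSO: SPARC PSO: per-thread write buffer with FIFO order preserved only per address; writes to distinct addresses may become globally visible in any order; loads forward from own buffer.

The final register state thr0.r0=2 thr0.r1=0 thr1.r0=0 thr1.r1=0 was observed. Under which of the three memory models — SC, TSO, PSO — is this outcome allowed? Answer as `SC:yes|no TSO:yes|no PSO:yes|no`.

SC:no TSO:no PSO:yes

outcome vector order: (thr0.r0,thr0.r1,thr1.r0,thr1.r1)
[SC] allowed = {<0 0 0 0>; <0 0 0 2>; <0 0 2 2>; <0 1 0 0>; <0 1 0 2>; <0 1 2 2>; <2 1 0 0>; <2 1 0 2>; <2 1 2 2>}
[TSO] allowed = {<0 0 0 0>; <0 0 0 2>; <0 0 2 2>; <0 1 0 0>; <0 1 0 2>; <0 1 2 2>; <2 1 0 0>; <2 1 0 2>; <2 1 2 2>}
[PSO] allowed = {<0 0 0 0>; <0 0 0 2>; <0 0 2 2>; <0 1 0 0>; <0 1 0 2>; <0 1 2 2>; <2 0 0 0>; <2 0 0 2>; <2 0 2 2>; <2 1 0 0>; <2 1 0 2>; <2 1 2 2>}
target <2 0 0 0> ∈ {PSO}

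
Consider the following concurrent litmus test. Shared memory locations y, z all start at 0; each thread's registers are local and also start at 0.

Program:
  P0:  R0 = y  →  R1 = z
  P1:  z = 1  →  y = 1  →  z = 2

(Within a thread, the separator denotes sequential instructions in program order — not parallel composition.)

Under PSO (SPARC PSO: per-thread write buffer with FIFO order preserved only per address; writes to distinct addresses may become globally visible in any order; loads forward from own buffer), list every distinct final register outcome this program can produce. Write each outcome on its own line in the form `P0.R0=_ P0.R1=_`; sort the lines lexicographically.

outcome vector order: (P0.R0,P0.R1)
|PSO outcomes| = 6

P0.R0=0 P0.R1=0
P0.R0=0 P0.R1=1
P0.R0=0 P0.R1=2
P0.R0=1 P0.R1=0
P0.R0=1 P0.R1=1
P0.R0=1 P0.R1=2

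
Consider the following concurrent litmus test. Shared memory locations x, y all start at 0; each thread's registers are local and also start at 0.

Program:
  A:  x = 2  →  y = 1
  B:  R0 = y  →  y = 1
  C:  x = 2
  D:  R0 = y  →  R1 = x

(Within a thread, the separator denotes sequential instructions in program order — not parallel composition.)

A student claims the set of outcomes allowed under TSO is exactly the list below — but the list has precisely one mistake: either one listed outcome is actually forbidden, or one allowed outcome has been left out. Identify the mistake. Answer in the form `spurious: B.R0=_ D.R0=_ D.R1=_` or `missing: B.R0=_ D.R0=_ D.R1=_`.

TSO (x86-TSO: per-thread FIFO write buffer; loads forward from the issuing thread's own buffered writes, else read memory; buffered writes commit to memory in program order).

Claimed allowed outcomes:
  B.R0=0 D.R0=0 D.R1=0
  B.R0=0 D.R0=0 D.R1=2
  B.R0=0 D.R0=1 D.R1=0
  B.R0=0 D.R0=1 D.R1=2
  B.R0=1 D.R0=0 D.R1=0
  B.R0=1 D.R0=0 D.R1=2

outcome vector order: (B.R0,D.R0,D.R1)
[TSO] allowed = {000, 002, 010, 012, 100, 102, 112}
TSO∖claimed = {112}

missing: B.R0=1 D.R0=1 D.R1=2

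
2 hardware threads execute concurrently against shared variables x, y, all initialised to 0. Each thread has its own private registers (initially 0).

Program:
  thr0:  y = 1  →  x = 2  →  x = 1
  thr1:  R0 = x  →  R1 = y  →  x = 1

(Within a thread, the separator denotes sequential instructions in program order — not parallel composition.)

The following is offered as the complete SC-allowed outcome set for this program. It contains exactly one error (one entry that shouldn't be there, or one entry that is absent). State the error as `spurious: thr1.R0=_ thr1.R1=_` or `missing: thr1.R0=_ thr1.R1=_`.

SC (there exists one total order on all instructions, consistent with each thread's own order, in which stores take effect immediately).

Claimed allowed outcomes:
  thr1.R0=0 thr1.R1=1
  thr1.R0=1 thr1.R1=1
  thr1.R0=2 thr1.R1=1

outcome vector order: (thr1.R0,thr1.R1)
under SC → 00 01 11 21
SC∖claimed = {00}

missing: thr1.R0=0 thr1.R1=0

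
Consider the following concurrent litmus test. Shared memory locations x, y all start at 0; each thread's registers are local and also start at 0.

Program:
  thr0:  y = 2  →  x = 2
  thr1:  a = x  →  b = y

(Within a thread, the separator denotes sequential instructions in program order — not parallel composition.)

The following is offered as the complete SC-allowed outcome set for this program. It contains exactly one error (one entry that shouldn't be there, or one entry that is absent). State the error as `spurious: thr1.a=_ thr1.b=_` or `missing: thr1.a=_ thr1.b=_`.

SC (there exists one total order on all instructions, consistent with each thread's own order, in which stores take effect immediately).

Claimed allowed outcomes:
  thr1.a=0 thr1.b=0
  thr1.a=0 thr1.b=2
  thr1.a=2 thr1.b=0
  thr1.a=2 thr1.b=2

outcome vector order: (thr1.a,thr1.b)
SC (3): 0/0 0/2 2/2
claimed∖SC = {2/0}

spurious: thr1.a=2 thr1.b=0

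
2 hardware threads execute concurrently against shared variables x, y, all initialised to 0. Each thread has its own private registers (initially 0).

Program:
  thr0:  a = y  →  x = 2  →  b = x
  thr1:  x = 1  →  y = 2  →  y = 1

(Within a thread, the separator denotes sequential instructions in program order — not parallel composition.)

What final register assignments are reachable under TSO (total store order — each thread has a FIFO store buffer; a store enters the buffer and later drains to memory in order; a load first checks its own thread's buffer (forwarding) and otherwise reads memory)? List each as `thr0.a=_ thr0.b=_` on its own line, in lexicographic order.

outcome vector order: (thr0.a,thr0.b)
|TSO outcomes| = 4

thr0.a=0 thr0.b=1
thr0.a=0 thr0.b=2
thr0.a=1 thr0.b=2
thr0.a=2 thr0.b=2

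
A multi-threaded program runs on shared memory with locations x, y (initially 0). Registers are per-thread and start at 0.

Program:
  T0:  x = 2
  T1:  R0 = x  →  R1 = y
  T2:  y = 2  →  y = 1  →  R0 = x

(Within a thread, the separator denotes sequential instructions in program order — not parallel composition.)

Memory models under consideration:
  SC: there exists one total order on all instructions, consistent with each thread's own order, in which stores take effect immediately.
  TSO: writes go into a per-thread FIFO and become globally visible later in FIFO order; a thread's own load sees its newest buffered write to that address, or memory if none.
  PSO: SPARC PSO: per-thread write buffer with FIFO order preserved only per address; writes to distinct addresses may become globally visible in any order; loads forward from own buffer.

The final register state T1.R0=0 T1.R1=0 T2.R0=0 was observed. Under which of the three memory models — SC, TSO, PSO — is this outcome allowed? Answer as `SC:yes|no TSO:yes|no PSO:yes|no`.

SC:yes TSO:yes PSO:yes

outcome vector order: (T1.R0,T1.R1,T2.R0)
SC (10): 000; 002; 010; 012; 020; 022; 202; 210; 212; 222
TSO (12): 000; 002; 010; 012; 020; 022; 200; 202; 210; 212; 220; 222
PSO (12): 000; 002; 010; 012; 020; 022; 200; 202; 210; 212; 220; 222
target 000 ∈ {SC,TSO,PSO}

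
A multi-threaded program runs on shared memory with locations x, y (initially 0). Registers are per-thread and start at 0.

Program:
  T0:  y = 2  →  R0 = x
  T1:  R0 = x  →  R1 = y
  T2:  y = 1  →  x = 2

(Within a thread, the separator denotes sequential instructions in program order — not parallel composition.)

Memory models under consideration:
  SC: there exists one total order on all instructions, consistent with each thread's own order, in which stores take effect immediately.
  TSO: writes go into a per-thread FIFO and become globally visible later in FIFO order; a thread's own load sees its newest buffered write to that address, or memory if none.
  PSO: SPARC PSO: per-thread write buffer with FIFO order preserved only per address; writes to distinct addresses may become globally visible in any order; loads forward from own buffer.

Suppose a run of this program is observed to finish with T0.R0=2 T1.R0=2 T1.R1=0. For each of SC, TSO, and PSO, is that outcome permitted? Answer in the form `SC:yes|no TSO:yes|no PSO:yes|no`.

outcome vector order: (T0.R0,T1.R0,T1.R1)
SC (10): (0,0,0) (0,0,1) (0,0,2) (0,2,1) (0,2,2) (2,0,0) (2,0,1) (2,0,2) (2,2,1) (2,2,2)
TSO (10): (0,0,0) (0,0,1) (0,0,2) (0,2,1) (0,2,2) (2,0,0) (2,0,1) (2,0,2) (2,2,1) (2,2,2)
PSO (12): (0,0,0) (0,0,1) (0,0,2) (0,2,0) (0,2,1) (0,2,2) (2,0,0) (2,0,1) (2,0,2) (2,2,0) (2,2,1) (2,2,2)
target (2,2,0) ∈ {PSO}

SC:no TSO:no PSO:yes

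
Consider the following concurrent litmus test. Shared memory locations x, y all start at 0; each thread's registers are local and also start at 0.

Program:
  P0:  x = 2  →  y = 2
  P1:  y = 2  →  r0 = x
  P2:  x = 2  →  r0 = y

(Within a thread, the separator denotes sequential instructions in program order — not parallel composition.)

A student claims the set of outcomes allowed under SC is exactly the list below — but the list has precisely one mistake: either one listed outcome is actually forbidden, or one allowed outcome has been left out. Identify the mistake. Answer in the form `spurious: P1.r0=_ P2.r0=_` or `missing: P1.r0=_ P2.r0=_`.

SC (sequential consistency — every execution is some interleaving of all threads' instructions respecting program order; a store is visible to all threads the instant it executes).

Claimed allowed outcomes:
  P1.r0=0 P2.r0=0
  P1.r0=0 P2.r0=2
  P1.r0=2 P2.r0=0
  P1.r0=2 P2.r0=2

spurious: P1.r0=0 P2.r0=0

outcome vector order: (P1.r0,P2.r0)
[SC] allowed = {02, 20, 22}
claimed∖SC = {00}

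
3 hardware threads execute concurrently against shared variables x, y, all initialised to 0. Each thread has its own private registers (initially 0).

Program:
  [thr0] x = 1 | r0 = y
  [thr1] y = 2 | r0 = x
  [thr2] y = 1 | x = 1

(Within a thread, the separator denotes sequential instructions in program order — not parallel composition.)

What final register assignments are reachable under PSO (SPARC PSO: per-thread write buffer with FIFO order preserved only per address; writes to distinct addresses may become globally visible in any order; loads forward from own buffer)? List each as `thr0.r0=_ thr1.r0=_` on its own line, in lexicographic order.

thr0.r0=0 thr1.r0=0
thr0.r0=0 thr1.r0=1
thr0.r0=1 thr1.r0=0
thr0.r0=1 thr1.r0=1
thr0.r0=2 thr1.r0=0
thr0.r0=2 thr1.r0=1

outcome vector order: (thr0.r0,thr1.r0)
|PSO outcomes| = 6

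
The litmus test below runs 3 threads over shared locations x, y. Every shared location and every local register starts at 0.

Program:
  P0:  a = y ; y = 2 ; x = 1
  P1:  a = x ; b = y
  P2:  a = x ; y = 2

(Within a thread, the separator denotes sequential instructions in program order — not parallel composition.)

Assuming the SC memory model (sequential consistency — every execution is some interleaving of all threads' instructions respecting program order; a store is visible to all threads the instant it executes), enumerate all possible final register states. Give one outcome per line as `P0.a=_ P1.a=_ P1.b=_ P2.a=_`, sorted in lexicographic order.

P0.a=0 P1.a=0 P1.b=0 P2.a=0
P0.a=0 P1.a=0 P1.b=0 P2.a=1
P0.a=0 P1.a=0 P1.b=2 P2.a=0
P0.a=0 P1.a=0 P1.b=2 P2.a=1
P0.a=0 P1.a=1 P1.b=2 P2.a=0
P0.a=0 P1.a=1 P1.b=2 P2.a=1
P0.a=2 P1.a=0 P1.b=0 P2.a=0
P0.a=2 P1.a=0 P1.b=2 P2.a=0
P0.a=2 P1.a=1 P1.b=2 P2.a=0

outcome vector order: (P0.a,P1.a,P1.b,P2.a)
|SC outcomes| = 9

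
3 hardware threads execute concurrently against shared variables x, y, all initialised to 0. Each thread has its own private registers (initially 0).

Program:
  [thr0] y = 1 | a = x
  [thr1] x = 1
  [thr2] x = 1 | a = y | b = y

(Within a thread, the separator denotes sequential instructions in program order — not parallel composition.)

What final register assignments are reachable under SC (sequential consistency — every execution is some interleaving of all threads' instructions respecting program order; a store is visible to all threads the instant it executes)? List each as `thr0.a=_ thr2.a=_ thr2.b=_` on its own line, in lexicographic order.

thr0.a=0 thr2.a=1 thr2.b=1
thr0.a=1 thr2.a=0 thr2.b=0
thr0.a=1 thr2.a=0 thr2.b=1
thr0.a=1 thr2.a=1 thr2.b=1

outcome vector order: (thr0.a,thr2.a,thr2.b)
|SC outcomes| = 4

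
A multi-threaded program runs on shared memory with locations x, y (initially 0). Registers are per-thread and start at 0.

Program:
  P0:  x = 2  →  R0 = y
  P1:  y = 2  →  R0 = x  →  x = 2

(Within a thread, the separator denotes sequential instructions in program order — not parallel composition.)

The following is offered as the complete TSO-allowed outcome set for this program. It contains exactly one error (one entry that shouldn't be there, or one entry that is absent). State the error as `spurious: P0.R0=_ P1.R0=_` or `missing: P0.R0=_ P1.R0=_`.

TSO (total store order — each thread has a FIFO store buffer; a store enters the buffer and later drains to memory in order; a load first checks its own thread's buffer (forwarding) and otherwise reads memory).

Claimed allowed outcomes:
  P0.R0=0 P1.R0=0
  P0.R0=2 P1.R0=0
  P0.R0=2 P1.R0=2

outcome vector order: (P0.R0,P1.R0)
TSO (4): 00 02 20 22
TSO∖claimed = {02}

missing: P0.R0=0 P1.R0=2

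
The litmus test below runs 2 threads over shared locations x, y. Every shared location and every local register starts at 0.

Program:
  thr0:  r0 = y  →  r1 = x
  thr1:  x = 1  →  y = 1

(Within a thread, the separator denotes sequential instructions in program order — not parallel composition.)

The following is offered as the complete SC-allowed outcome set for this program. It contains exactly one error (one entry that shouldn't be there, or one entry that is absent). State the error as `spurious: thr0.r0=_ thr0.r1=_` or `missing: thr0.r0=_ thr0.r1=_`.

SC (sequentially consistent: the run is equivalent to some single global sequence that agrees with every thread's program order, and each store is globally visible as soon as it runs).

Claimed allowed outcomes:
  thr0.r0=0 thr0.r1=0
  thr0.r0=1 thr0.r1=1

missing: thr0.r0=0 thr0.r1=1

outcome vector order: (thr0.r0,thr0.r1)
SC (3): 0/0 0/1 1/1
SC∖claimed = {0/1}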